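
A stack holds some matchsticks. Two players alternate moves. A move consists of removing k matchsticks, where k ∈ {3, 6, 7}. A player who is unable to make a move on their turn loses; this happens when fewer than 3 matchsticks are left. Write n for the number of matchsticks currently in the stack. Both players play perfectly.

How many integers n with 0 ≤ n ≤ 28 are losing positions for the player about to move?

Use the standard recursion: the mover loses at a terminal position; elsewhere, the mover wins exactly when some move hands the opponent an L position.
n=0: no move → L
n=1: no move → L
n=2: no move → L
n=3: reaches L-position 0 → W
n=4: reaches L-position 1 → W
n=5: reaches L-position 2 → W
n=6: reaches L-position 0 → W
n=7: reaches L-position 1 → W
n=8: reaches L-position 2 → W
n=9: reaches L-position 2 → W
n=10: only reaches 7(W), 4(W), 3(W), all W → L
n=11: only reaches 8(W), 5(W), 4(W), all W → L
n=12: only reaches 9(W), 6(W), 5(W), all W → L
n=13: reaches L-position 10 → W
n=14: reaches L-position 11 → W
n=15: reaches L-position 12 → W
n=16: reaches L-position 10 → W
n=17: reaches L-position 11 → W
n=18: reaches L-position 12 → W
n=19: reaches L-position 12 → W
n=20: only reaches 17(W), 14(W), 13(W), all W → L
n=21: only reaches 18(W), 15(W), 14(W), all W → L
n=22: only reaches 19(W), 16(W), 15(W), all W → L
n=23: reaches L-position 20 → W
n=24: reaches L-position 21 → W
n=25: reaches L-position 22 → W
n=26: reaches L-position 20 → W
n=27: reaches L-position 21 → W
n=28: reaches L-position 22 → W
L entries with 0 ≤ n ≤ 28: n = 0, 1, 2, 10, 11, 12, 20, 21, 22; that makes 9.

9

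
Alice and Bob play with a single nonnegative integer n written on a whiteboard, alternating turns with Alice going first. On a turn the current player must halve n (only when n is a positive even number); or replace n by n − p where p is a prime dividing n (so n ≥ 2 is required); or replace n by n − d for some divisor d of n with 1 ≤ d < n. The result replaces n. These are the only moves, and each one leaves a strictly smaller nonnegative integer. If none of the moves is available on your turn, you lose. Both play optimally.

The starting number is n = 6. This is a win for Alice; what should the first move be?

Classify positions by backward induction: terminal positions (no move available) are L. From any other position, the mover wins iff some move reaches an L.
n=0: no move → L
n=1: no move → L
n=2: →0(L), so W
n=3: →0(L), so W
n=4: →2(W), 3(W) — all W, so L
n=5: →0(L), so W
n=6: →4(L), so W
From 6, the L positions reachable in one move are: 4.

Move to 4.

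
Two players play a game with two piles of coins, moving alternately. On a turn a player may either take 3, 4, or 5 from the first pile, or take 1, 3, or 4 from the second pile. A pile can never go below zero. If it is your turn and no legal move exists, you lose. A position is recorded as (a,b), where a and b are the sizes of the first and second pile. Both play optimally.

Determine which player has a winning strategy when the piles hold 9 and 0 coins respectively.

The second player wins.

Label each position W (a win for the player to move) or L (a loss). A position with no legal move is L; any other position is W exactly when some move reaches an L, and L when every move reaches a W.
No move ever increases a pile, so every position that can arise here has a ≤ 9 and b ≤ 0; it is enough to label the cells with 0 ≤ a ≤ 9 and 0 ≤ b ≤ 0.
Every move lowers a or b (never raises either), so fill the grid row by row in increasing a, and left to right within a row: each cell's successors are then already labelled.
      b=0
a=0:    L
a=1:    L
a=2:    L
a=3:    W
a=4:    W
a=5:    W
a=6:    W
a=7:    W
a=8:    L
a=9:    L
Cells with no legal move (terminal, hence L): (0,0), (1,0), (2,0).
The remaining L cells, each justified by listing all of its moves:
(8,0): only reaches (5,0)(W), (4,0)(W), (3,0)(W), all W → L
(9,0): only reaches (6,0)(W), (5,0)(W), (4,0)(W), all W → L
Every other cell has at least one move into one of the L cells above, so it is W.
Every move from (9,0) reaches a W position, so the mover loses.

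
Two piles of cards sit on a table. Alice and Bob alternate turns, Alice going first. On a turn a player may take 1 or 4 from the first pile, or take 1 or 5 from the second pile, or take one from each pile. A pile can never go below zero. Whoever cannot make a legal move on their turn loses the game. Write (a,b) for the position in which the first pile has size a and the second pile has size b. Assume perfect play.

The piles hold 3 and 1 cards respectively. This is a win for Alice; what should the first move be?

Compute win/loss labels from the base case upward. A position with no move is L. Any other position is W if it can reach an L in one move, else L.
No move ever increases a pile, so every position that can arise here has a ≤ 3 and b ≤ 1; it is enough to label the cells with 0 ≤ a ≤ 3 and 0 ≤ b ≤ 1.
Every move lowers a or b (never raises either), so fill the grid row by row in increasing a, and left to right within a row: each cell's successors are then already labelled.
      b=0  b=1
a=0:    L    W
a=1:    W    W
a=2:    L    W
a=3:    W    W
Cells with no legal move (terminal, hence L): (0,0).
The remaining L cells, each justified by listing all of its moves:
(2,0): →(1,0)(W) only, which is W, so L
Every other cell has at least one move into one of the L cells above, so it is W.
From (3,1), the L positions reachable in one move are: (2,0).

Move to (2,0).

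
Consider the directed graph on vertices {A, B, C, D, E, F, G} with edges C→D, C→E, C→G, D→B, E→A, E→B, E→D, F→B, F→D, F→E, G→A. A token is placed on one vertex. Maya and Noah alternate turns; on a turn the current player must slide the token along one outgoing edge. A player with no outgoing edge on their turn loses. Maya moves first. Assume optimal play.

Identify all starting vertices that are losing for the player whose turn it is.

A, B, C

Classify positions by backward induction: terminal positions (no move available) are L. From any other position, the mover wins iff some move reaches an L.
Every edge goes from a vertex to one that appears earlier in the order B, A, D, G, E, C, F, so processing vertices in that order labels each vertex after all of its successors.
B: no outgoing edge → L
A: no outgoing edge → L
D: reaches L-position B → W
G: reaches L-position A → W
E: reaches L-position A → W
C: only reaches E(W), G(W), D(W), all W → L
F: reaches L-position B → W
The losing starting vertices are exactly the entries labelled L in this table (3 of them).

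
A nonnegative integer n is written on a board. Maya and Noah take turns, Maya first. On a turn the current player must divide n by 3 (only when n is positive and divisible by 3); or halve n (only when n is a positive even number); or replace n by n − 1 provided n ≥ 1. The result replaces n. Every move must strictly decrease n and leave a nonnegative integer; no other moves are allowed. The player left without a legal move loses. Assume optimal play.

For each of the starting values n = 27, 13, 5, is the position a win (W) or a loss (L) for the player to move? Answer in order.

27: W, 13: L, 5: L

Use the standard recursion: the mover loses at a terminal position; elsewhere, the mover wins exactly when some move hands the opponent an L position.
n=0: no move → L
n=1: →0(L), so W
n=2: →1(W) only, which is W, so L
n=3: →2(L), so W
n=4: →2(L), so W
n=5: →4(W) only, which is W, so L
n=6: →2(L), so W
n=7: →6(W) only, which is W, so L
n=8: →7(L), so W
n=9: →3(W), 8(W) — all W, so L
n=10: →5(L), so W
n=11: →10(W) only, which is W, so L
n=12: →11(L), so W
n=13: →12(W) only, which is W, so L
n=14: →7(L), so W
n=15: →5(L), so W
n=16: →8(W), 15(W) — all W, so L
n=17: →16(L), so W
n=18: →9(L), so W
n=19: →18(W) only, which is W, so L
n=20: →19(L), so W
n=21: →7(L), so W
n=22: →11(L), so W
n=23: →22(W) only, which is W, so L
n=24: →23(L), so W
n=25: →24(W) only, which is W, so L
n=26: →13(L), so W
n=27: →9(L), so W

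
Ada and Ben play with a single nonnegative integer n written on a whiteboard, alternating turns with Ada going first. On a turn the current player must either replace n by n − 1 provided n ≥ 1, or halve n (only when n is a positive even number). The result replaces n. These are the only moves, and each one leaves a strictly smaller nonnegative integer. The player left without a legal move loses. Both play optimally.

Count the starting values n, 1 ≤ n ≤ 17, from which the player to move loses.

Classify positions by backward induction: terminal positions (no move available) are L. From any other position, the mover wins iff some move reaches an L.
n=0: no move → L
n=1: reaches L-position 0 → W
n=2: only reaches 1(W), which is W → L
n=3: reaches L-position 2 → W
n=4: reaches L-position 2 → W
n=5: only reaches 4(W), which is W → L
n=6: reaches L-position 5 → W
n=7: only reaches 6(W), which is W → L
n=8: reaches L-position 7 → W
n=9: only reaches 8(W), which is W → L
n=10: reaches L-position 5 → W
n=11: only reaches 10(W), which is W → L
n=12: reaches L-position 11 → W
n=13: only reaches 12(W), which is W → L
n=14: reaches L-position 7 → W
n=15: only reaches 14(W), which is W → L
n=16: reaches L-position 15 → W
n=17: only reaches 16(W), which is W → L
L entries with 1 ≤ n ≤ 17 (n=0 is outside the asked range and is not counted): n = 2, 5, 7, 9, 11, 13, 15, 17; that makes 8.

8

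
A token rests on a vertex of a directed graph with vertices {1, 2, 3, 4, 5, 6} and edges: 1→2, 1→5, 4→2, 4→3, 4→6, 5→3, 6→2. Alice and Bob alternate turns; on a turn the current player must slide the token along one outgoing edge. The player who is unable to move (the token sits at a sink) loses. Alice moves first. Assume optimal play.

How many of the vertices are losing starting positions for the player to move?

2

Compute win/loss labels from the base case upward. A position with no move is L. Any other position is W if it can reach an L in one move, else L.
Every edge goes from a vertex to one that appears earlier in the order 2, 3, 6, 4, 5, 1, so processing vertices in that order labels each vertex after all of its successors.
2: no outgoing edge → L
3: no outgoing edge → L
6: →2(L), so W
4: →3(L), so W
5: →3(L), so W
1: →2(L), so W
The L vertices are 2, 3; that is 2 in all.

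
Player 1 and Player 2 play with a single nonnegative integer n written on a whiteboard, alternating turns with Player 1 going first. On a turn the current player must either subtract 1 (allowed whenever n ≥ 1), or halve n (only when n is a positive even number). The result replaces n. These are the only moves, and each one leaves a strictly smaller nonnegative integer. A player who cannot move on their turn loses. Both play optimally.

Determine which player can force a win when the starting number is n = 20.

Player 1 wins.

Build the W/L table. Terminal = L. A non-terminal position is W if it has a move to some L; otherwise it is L.
n=0: no move → L
n=1: W (go to 0, an L position)
n=2: L (sole option 1(W) is W)
n=3: W (go to 2, an L position)
n=4: W (go to 2, an L position)
n=5: L (sole option 4(W) is W)
n=6: W (go to 5, an L position)
n=7: L (sole option 6(W) is W)
n=8: W (go to 7, an L position)
n=9: L (sole option 8(W) is W)
n=10: W (go to 5, an L position)
n=11: L (sole option 10(W) is W)
n=12: W (go to 11, an L position)
n=13: L (sole option 12(W) is W)
n=14: W (go to 7, an L position)
n=15: L (sole option 14(W) is W)
n=16: W (go to 15, an L position)
n=17: L (sole option 16(W) is W)
n=18: W (go to 9, an L position)
n=19: L (sole option 18(W) is W)
n=20: W (go to 19, an L position)
The starting position 20 is W: Player 1 should move to 19, handing over an L position.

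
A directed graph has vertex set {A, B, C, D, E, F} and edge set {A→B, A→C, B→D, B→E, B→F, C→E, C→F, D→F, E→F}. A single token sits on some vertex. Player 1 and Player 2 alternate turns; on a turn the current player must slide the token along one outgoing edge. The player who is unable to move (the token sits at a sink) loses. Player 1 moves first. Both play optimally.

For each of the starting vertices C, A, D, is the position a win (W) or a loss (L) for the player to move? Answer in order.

Work bottom-up. With no move the player to move loses. Otherwise the position is W if at least one move leads to an L position for the opponent, and L if every move leads to a W.
Every edge goes from a vertex to one that appears earlier in the order F, D, E, B, C, A, so processing vertices in that order labels each vertex after all of its successors.
F: no outgoing edge → L
D: can move to F, which is L ⇒ W
E: can move to F, which is L ⇒ W
B: can move to F, which is L ⇒ W
C: can move to F, which is L ⇒ W
A: moves to C(W), B(W); every one is W ⇒ L

C: W, A: L, D: W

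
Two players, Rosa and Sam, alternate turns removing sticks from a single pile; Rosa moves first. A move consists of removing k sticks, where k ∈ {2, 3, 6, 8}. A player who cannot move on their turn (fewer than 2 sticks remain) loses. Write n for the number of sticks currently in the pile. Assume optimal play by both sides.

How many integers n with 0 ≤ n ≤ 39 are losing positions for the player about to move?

12

Build the W/L table. Terminal = L. A non-terminal position is W if it has a move to some L; otherwise it is L.
n=0: no move → L
n=1: no move → L
n=2: reaches L-position 0 → W
n=3: reaches L-position 1 → W
n=4: reaches L-position 1 → W
n=5: only reaches 3(W), 2(W), all W → L
n=6: reaches L-position 0 → W
n=7: reaches L-position 5 → W
n=8: reaches L-position 5 → W
n=9: reaches L-position 1 → W
n=10: only reaches 8(W), 7(W), 4(W), 2(W), all W → L
n=11: reaches L-position 5 → W
n=12: reaches L-position 10 → W
n=13: reaches L-position 10 → W
n=14: only reaches 12(W), 11(W), 8(W), 6(W), all W → L
n=15: only reaches 13(W), 12(W), 9(W), 7(W), all W → L
n=16: reaches L-position 14 → W
n=17: reaches L-position 15 → W
n=18: reaches L-position 15 → W
n=19: only reaches 17(W), 16(W), 13(W), 11(W), all W → L
n=20: reaches L-position 14 → W
n=21: reaches L-position 19 → W
n=22: reaches L-position 19 → W
n=23: reaches L-position 15 → W
n=24: only reaches 22(W), 21(W), 18(W), 16(W), all W → L
n=25: reaches L-position 19 → W
n=26: reaches L-position 24 → W
n=27: reaches L-position 24 → W
n=28: only reaches 26(W), 25(W), 22(W), 20(W), all W → L
n=29: only reaches 27(W), 26(W), 23(W), 21(W), all W → L
n=30: reaches L-position 28 → W
n=31: reaches L-position 29 → W
n=32: reaches L-position 29 → W
n=33: only reaches 31(W), 30(W), 27(W), 25(W), all W → L
n=34: reaches L-position 28 → W
n=35: reaches L-position 33 → W
n=36: reaches L-position 33 → W
n=37: reaches L-position 29 → W
n=38: only reaches 36(W), 35(W), 32(W), 30(W), all W → L
n=39: reaches L-position 33 → W
L entries with 0 ≤ n ≤ 39: n = 0, 1, 5, 10, 14, 15, 19, 24, 28, 29, 33, 38; that makes 12.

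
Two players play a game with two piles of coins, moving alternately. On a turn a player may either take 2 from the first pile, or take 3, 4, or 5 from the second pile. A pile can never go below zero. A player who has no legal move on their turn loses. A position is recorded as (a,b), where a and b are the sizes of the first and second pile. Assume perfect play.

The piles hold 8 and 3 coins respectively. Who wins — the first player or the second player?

Work bottom-up. With no move the player to move loses. Otherwise the position is W if at least one move leads to an L position for the opponent, and L if every move leads to a W.
No move ever increases a pile, so every position that can arise here has a ≤ 8 and b ≤ 3; it is enough to label the cells with 0 ≤ a ≤ 8 and 0 ≤ b ≤ 3.
Every move lowers a or b (never raises either), so fill the grid row by row in increasing a, and left to right within a row: each cell's successors are then already labelled.
      b=0  b=1  b=2  b=3
a=0:    L    L    L    W
a=1:    L    L    L    W
a=2:    W    W    W    L
a=3:    W    W    W    L
a=4:    L    L    L    W
a=5:    L    L    L    W
a=6:    W    W    W    L
a=7:    W    W    W    L
a=8:    L    L    L    W
Cells with no legal move (terminal, hence L): (0,0), (0,1), (0,2), (1,0), (1,1), (1,2).
The remaining L cells, each justified by listing all of its moves:
(2,3): L (options (0,3)(W), (2,0)(W) are all W)
(3,3): L (options (1,3)(W), (3,0)(W) are all W)
(4,0): L (sole option (2,0)(W) is W)
(4,1): L (sole option (2,1)(W) is W)
(4,2): L (sole option (2,2)(W) is W)
(5,0): L (sole option (3,0)(W) is W)
(5,1): L (sole option (3,1)(W) is W)
(5,2): L (sole option (3,2)(W) is W)
(6,3): L (options (4,3)(W), (6,0)(W) are all W)
(7,3): L (options (5,3)(W), (7,0)(W) are all W)
(8,0): L (sole option (6,0)(W) is W)
(8,1): L (sole option (6,1)(W) is W)
(8,2): L (sole option (6,2)(W) is W)
Every other cell has at least one move into one of the L cells above, so it is W.
The starting position (8,3) is W: the player to move should move to (6,3), handing over an L position.

The first player wins.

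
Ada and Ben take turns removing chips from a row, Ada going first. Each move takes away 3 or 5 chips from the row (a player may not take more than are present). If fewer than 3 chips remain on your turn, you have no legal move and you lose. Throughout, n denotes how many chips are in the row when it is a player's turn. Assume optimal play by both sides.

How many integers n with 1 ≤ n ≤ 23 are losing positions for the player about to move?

8

Label each position W (a win for the player to move) or L (a loss). A position with no legal move is L; any other position is W exactly when some move reaches an L, and L when every move reaches a W.
n=0: no move → L
n=1: no move → L
n=2: no move → L
n=3: W (go to 0, an L position)
n=4: W (go to 1, an L position)
n=5: W (go to 2, an L position)
n=6: W (go to 1, an L position)
n=7: W (go to 2, an L position)
n=8: L (options 5(W), 3(W) are all W)
n=9: L (options 6(W), 4(W) are all W)
n=10: L (options 7(W), 5(W) are all W)
n=11: W (go to 8, an L position)
n=12: W (go to 9, an L position)
n=13: W (go to 10, an L position)
n=14: W (go to 9, an L position)
n=15: W (go to 10, an L position)
n=16: L (options 13(W), 11(W) are all W)
n=17: L (options 14(W), 12(W) are all W)
n=18: L (options 15(W), 13(W) are all W)
n=19: W (go to 16, an L position)
n=20: W (go to 17, an L position)
n=21: W (go to 18, an L position)
n=22: W (go to 17, an L position)
n=23: W (go to 18, an L position)
L entries with 1 ≤ n ≤ 23 (n=0 is outside the asked range and is not counted): n = 1, 2, 8, 9, 10, 16, 17, 18; that makes 8.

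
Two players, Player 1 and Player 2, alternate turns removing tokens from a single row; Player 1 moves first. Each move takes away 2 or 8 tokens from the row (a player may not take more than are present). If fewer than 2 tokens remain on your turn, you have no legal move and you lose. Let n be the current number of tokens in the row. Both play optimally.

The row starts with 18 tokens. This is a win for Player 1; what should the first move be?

Remove 8, leaving 10.

Label each position W (a win for the player to move) or L (a loss). A position with no legal move is L; any other position is W exactly when some move reaches an L, and L when every move reaches a W.
n=0: no move → L
n=1: no move → L
n=2: can move to 0, which is L ⇒ W
n=3: can move to 1, which is L ⇒ W
n=4: the only move is to 2(W), a W ⇒ L
n=5: the only move is to 3(W), a W ⇒ L
n=6: can move to 4, which is L ⇒ W
n=7: can move to 5, which is L ⇒ W
n=8: can move to 0, which is L ⇒ W
n=9: can move to 1, which is L ⇒ W
n=10: moves to 8(W), 2(W); every one is W ⇒ L
n=11: moves to 9(W), 3(W); every one is W ⇒ L
n=12: can move to 10, which is L ⇒ W
n=13: can move to 11, which is L ⇒ W
n=14: moves to 12(W), 6(W); every one is W ⇒ L
n=15: moves to 13(W), 7(W); every one is W ⇒ L
n=16: can move to 14, which is L ⇒ W
n=17: can move to 15, which is L ⇒ W
n=18: can move to 10, which is L ⇒ W
From 18, the L positions reachable in one move are: 10.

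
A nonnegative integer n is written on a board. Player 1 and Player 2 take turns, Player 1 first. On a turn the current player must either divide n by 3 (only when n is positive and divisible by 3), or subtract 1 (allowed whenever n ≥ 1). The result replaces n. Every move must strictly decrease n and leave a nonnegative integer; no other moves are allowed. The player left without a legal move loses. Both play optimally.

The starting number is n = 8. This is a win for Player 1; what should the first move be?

Label each position W (a win for the player to move) or L (a loss). A position with no legal move is L; any other position is W exactly when some move reaches an L, and L when every move reaches a W.
n=0: no move → L
n=1: can move to 0, which is L ⇒ W
n=2: the only move is to 1(W), a W ⇒ L
n=3: can move to 2, which is L ⇒ W
n=4: the only move is to 3(W), a W ⇒ L
n=5: can move to 4, which is L ⇒ W
n=6: can move to 2, which is L ⇒ W
n=7: the only move is to 6(W), a W ⇒ L
n=8: can move to 7, which is L ⇒ W
From 8, the L positions reachable in one move are: 7.

Move to 7.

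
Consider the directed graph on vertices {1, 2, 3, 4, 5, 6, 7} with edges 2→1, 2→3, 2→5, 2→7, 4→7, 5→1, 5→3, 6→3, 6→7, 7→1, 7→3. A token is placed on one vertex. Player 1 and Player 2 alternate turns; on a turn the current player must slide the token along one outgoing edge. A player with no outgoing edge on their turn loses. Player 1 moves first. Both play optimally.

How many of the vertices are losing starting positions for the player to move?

3

Compute win/loss labels from the base case upward. A position with no move is L. Any other position is W if it can reach an L in one move, else L.
Every edge goes from a vertex to one that appears earlier in the order 3, 1, 7, 5, 6, 4, 2, so processing vertices in that order labels each vertex after all of its successors.
3: no outgoing edge → L
1: no outgoing edge → L
7: W (go to 1, an L position)
5: W (go to 1, an L position)
6: W (go to 3, an L position)
4: L (sole option 7(W) is W)
2: W (go to 1, an L position)
The L vertices are 1, 3, 4; that is 3 in all.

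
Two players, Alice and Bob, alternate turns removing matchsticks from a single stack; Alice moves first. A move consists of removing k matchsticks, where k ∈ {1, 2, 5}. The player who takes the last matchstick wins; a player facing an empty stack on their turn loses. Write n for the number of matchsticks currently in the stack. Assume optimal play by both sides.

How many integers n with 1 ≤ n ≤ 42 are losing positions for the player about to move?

Classify positions by backward induction: terminal positions (no move available) are L. From any other position, the mover wins iff some move reaches an L.
n=0: no move → L
n=1: →0(L), so W
n=2: →0(L), so W
n=3: →2(W), 1(W) — all W, so L
n=4: →3(L), so W
n=5: →3(L), so W
n=6: →5(W), 4(W), 1(W) — all W, so L
n=7: →6(L), so W
n=8: →6(L), so W
n=9: →8(W), 7(W), 4(W) — all W, so L
n=10: →9(L), so W
n=11: →9(L), so W
n=12: →11(W), 10(W), 7(W) — all W, so L
n=13: →12(L), so W
n=14: →12(L), so W
n=15: →14(W), 13(W), 10(W) — all W, so L
n=16: →15(L), so W
n=17: →15(L), so W
n=18: →17(W), 16(W), 13(W) — all W, so L
n=19: →18(L), so W
n=20: →18(L), so W
n=21: →20(W), 19(W), 16(W) — all W, so L
n=22: →21(L), so W
n=23: →21(L), so W
n=24: →23(W), 22(W), 19(W) — all W, so L
n=25: →24(L), so W
n=26: →24(L), so W
n=27: →26(W), 25(W), 22(W) — all W, so L
n=28: →27(L), so W
n=29: →27(L), so W
n=30: →29(W), 28(W), 25(W) — all W, so L
n=31: →30(L), so W
n=32: →30(L), so W
n=33: →32(W), 31(W), 28(W) — all W, so L
n=34: →33(L), so W
n=35: →33(L), so W
n=36: →35(W), 34(W), 31(W) — all W, so L
n=37: →36(L), so W
n=38: →36(L), so W
n=39: →38(W), 37(W), 34(W) — all W, so L
n=40: →39(L), so W
n=41: →39(L), so W
n=42: →41(W), 40(W), 37(W) — all W, so L
L entries with 1 ≤ n ≤ 42 (n=0 is outside the asked range and is not counted): n = 3, 6, 9, 12, 15, 18, 21, 24, 27, 30, 33, 36, 39, 42; that makes 14.

14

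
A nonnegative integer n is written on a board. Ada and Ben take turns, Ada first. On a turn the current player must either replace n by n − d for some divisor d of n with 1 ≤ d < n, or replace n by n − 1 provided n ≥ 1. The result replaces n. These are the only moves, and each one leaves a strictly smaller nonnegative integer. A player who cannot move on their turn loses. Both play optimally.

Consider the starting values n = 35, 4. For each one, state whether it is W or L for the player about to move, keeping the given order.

Use the standard recursion: the mover loses at a terminal position; elsewhere, the mover wins exactly when some move hands the opponent an L position.
n=0: no move → L
n=1: →0(L), so W
n=2: →1(W) only, which is W, so L
n=3: →2(L), so W
n=4: →2(L), so W
n=5: →4(W) only, which is W, so L
n=6: →5(L), so W
n=7: →6(W) only, which is W, so L
n=8: →7(L), so W
n=9: →6(W), 8(W) — all W, so L
n=10: →5(L), so W
n=11: →10(W) only, which is W, so L
n=12: →9(L), so W
n=13: →12(W) only, which is W, so L
n=14: →7(L), so W
n=15: →10(W), 12(W), 14(W) — all W, so L
n=16: →15(L), so W
n=17: →16(W) only, which is W, so L
n=18: →9(L), so W
n=19: →18(W) only, which is W, so L
n=20: →15(L), so W
n=21: →14(W), 18(W), 20(W) — all W, so L
n=22: →11(L), so W
n=23: →22(W) only, which is W, so L
n=24: →21(L), so W
n=25: →20(W), 24(W) — all W, so L
n=26: →13(L), so W
n=27: →18(W), 24(W), 26(W) — all W, so L
n=28: →21(L), so W
n=29: →28(W) only, which is W, so L
n=30: →15(L), so W
n=31: →30(W) only, which is W, so L
n=32: →31(L), so W
n=33: →22(W), 30(W), 32(W) — all W, so L
n=34: →17(L), so W
n=35: →28(W), 30(W), 34(W) — all W, so L

35: L, 4: W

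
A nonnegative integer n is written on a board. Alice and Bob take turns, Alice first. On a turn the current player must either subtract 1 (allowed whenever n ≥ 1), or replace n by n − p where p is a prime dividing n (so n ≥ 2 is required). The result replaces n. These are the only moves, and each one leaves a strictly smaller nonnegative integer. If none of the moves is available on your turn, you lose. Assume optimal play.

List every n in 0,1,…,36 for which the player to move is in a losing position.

Work bottom-up. With no move the player to move loses. Otherwise the position is W if at least one move leads to an L position for the opponent, and L if every move leads to a W.
n=0: no move → L
n=1: →0(L), so W
n=2: →0(L), so W
n=3: →0(L), so W
n=4: →2(W), 3(W) — all W, so L
n=5: →0(L), so W
n=6: →4(L), so W
n=7: →0(L), so W
n=8: →6(W), 7(W) — all W, so L
n=9: →8(L), so W
n=10: →8(L), so W
n=11: →0(L), so W
n=12: →9(W), 10(W), 11(W) — all W, so L
n=13: →0(L), so W
n=14: →12(L), so W
n=15: →12(L), so W
n=16: →14(W), 15(W) — all W, so L
n=17: →0(L), so W
n=18: →16(L), so W
n=19: →0(L), so W
n=20: →15(W), 18(W), 19(W) — all W, so L
n=21: →20(L), so W
n=22: →20(L), so W
n=23: →0(L), so W
n=24: →21(W), 22(W), 23(W) — all W, so L
n=25: →20(L), so W
n=26: →24(L), so W
n=27: →24(L), so W
n=28: →21(W), 26(W), 27(W) — all W, so L
n=29: →0(L), so W
n=30: →28(L), so W
n=31: →0(L), so W
n=32: →30(W), 31(W) — all W, so L
n=33: →32(L), so W
n=34: →32(L), so W
n=35: →28(L), so W
n=36: →33(W), 34(W), 35(W) — all W, so L
The losing starting values of n are exactly the entries labelled L in this table (10 of them).

0, 4, 8, 12, 16, 20, 24, 28, 32, 36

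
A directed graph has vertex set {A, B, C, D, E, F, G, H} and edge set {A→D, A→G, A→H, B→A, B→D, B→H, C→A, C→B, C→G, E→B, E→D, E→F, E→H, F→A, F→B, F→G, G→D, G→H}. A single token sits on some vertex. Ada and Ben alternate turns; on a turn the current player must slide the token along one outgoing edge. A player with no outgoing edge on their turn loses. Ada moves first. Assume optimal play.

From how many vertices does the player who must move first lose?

4

Positions with no move are L. A position that does have a move is losing for the player to move precisely when every available move leads to a winning position for the opponent. Fill in the labels:
Every edge goes from a vertex to one that appears earlier in the order D, H, G, A, B, F, C, E, so processing vertices in that order labels each vertex after all of its successors.
D: no outgoing edge → L
H: no outgoing edge → L
G: can move to H, which is L ⇒ W
A: can move to H, which is L ⇒ W
B: can move to H, which is L ⇒ W
F: moves to B(W), A(W), G(W); every one is W ⇒ L
C: moves to B(W), A(W), G(W); every one is W ⇒ L
E: can move to F, which is L ⇒ W
The L vertices are C, D, F, H; that is 4 in all.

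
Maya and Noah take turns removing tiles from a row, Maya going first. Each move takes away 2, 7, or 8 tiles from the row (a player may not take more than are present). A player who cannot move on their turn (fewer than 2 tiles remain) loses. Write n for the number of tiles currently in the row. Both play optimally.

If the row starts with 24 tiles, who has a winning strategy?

Noah wins.

Classify positions by backward induction: terminal positions (no move available) are L. From any other position, the mover wins iff some move reaches an L.
n=0: no move → L
n=1: no move → L
n=2: W (go to 0, an L position)
n=3: W (go to 1, an L position)
n=4: L (sole option 2(W) is W)
n=5: L (sole option 3(W) is W)
n=6: W (go to 4, an L position)
n=7: W (go to 5, an L position)
n=8: W (go to 1, an L position)
n=9: W (go to 1, an L position)
n=10: L (options 8(W), 3(W), 2(W) are all W)
n=11: W (go to 4, an L position)
n=12: W (go to 10, an L position)
n=13: W (go to 5, an L position)
n=14: L (options 12(W), 7(W), 6(W) are all W)
n=15: L (options 13(W), 8(W), 7(W) are all W)
n=16: W (go to 14, an L position)
n=17: W (go to 15, an L position)
n=18: W (go to 10, an L position)
n=19: L (options 17(W), 12(W), 11(W) are all W)
n=20: L (options 18(W), 13(W), 12(W) are all W)
n=21: W (go to 19, an L position)
n=22: W (go to 20, an L position)
n=23: W (go to 15, an L position)
n=24: L (options 22(W), 17(W), 16(W) are all W)
The starting position 24 is L: whatever Maya does, the opponent receives a W position.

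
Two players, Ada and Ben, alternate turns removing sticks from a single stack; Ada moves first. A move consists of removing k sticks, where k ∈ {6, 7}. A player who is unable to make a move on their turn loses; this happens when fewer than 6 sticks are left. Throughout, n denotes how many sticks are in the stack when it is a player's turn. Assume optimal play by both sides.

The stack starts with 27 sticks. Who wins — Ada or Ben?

Classify positions by backward induction: terminal positions (no move available) are L. From any other position, the mover wins iff some move reaches an L.
n=0: no move → L
n=1: no move → L
n=2: no move → L
n=3: no move → L
n=4: no move → L
n=5: no move → L
n=6: →0(L), so W
n=7: →1(L), so W
n=8: →2(L), so W
n=9: →3(L), so W
n=10: →4(L), so W
n=11: →5(L), so W
n=12: →5(L), so W
n=13: →7(W), 6(W) — all W, so L
n=14: →8(W), 7(W) — all W, so L
n=15: →9(W), 8(W) — all W, so L
n=16: →10(W), 9(W) — all W, so L
n=17: →11(W), 10(W) — all W, so L
n=18: →12(W), 11(W) — all W, so L
n=19: →13(L), so W
n=20: →14(L), so W
n=21: →15(L), so W
n=22: →16(L), so W
n=23: →17(L), so W
n=24: →18(L), so W
n=25: →18(L), so W
n=26: →20(W), 19(W) — all W, so L
n=27: →21(W), 20(W) — all W, so L
Every move from 27 reaches a W position, so the mover loses.

Ben wins.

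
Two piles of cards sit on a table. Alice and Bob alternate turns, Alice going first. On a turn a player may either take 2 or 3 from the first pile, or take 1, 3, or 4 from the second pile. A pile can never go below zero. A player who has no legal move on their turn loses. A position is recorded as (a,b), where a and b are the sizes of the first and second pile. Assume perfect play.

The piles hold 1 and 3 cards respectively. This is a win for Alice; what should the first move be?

Move to (1,2).

Build the W/L table. Terminal = L. A non-terminal position is W if it has a move to some L; otherwise it is L.
No move ever increases a pile, so every position that can arise here has a ≤ 1 and b ≤ 3; it is enough to label the cells with 0 ≤ a ≤ 1 and 0 ≤ b ≤ 3.
Every move lowers a or b (never raises either), so fill the grid row by row in increasing a, and left to right within a row: each cell's successors are then already labelled.
      b=0  b=1  b=2  b=3
a=0:    L    W    L    W
a=1:    L    W    L    W
Cells with no legal move (terminal, hence L): (0,0), (1,0).
The remaining L cells, each justified by listing all of its moves:
(0,2): L (sole option (0,1)(W) is W)
(1,2): L (sole option (1,1)(W) is W)
Every other cell has at least one move into one of the L cells above, so it is W.
From (1,3), the L positions reachable in one move are: (1,2), (1,0). Any move reaching one of these is winning.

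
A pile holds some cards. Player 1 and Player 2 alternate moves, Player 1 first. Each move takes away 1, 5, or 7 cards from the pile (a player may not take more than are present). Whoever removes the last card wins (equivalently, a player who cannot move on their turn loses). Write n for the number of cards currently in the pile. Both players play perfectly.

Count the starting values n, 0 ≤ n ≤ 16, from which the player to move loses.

Compute win/loss labels from the base case upward. A position with no move is L. Any other position is W if it can reach an L in one move, else L.
n=0: no move → L
n=1: →0(L), so W
n=2: →1(W) only, which is W, so L
n=3: →2(L), so W
n=4: →3(W) only, which is W, so L
n=5: →4(L), so W
n=6: →5(W), 1(W) — all W, so L
n=7: →6(L), so W
n=8: →7(W), 3(W), 1(W) — all W, so L
n=9: →8(L), so W
n=10: →9(W), 5(W), 3(W) — all W, so L
n=11: →10(L), so W
n=12: →11(W), 7(W), 5(W) — all W, so L
n=13: →12(L), so W
n=14: →13(W), 9(W), 7(W) — all W, so L
n=15: →14(L), so W
n=16: →15(W), 11(W), 9(W) — all W, so L
L entries with 0 ≤ n ≤ 16: n = 0, 2, 4, 6, 8, 10, 12, 14, 16; that makes 9.

9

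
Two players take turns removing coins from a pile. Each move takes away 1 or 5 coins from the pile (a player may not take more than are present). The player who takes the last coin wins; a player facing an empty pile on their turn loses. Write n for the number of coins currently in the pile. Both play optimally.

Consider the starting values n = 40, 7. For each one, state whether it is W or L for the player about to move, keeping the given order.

Label each position W (a win for the player to move) or L (a loss). A position with no legal move is L; any other position is W exactly when some move reaches an L, and L when every move reaches a W.
n=0: no move → L
n=1: W (go to 0, an L position)
n=2: L (sole option 1(W) is W)
n=3: W (go to 2, an L position)
n=4: L (sole option 3(W) is W)
n=5: W (go to 4, an L position)
n=6: L (options 5(W), 1(W) are all W)
n=7: W (go to 6, an L position)
n=8: L (options 7(W), 3(W) are all W)
n=9: W (go to 8, an L position)
n=10: L (options 9(W), 5(W) are all W)
n=11: W (go to 10, an L position)
n=12: L (options 11(W), 7(W) are all W)
n=13: W (go to 12, an L position)
n=14: L (options 13(W), 9(W) are all W)
n=15: W (go to 14, an L position)
n=16: L (options 15(W), 11(W) are all W)
n=17: W (go to 16, an L position)
n=18: L (options 17(W), 13(W) are all W)
n=19: W (go to 18, an L position)
n=20: L (options 19(W), 15(W) are all W)
n=21: W (go to 20, an L position)
n=22: L (options 21(W), 17(W) are all W)
n=23: W (go to 22, an L position)
n=24: L (options 23(W), 19(W) are all W)
n=25: W (go to 24, an L position)
n=26: L (options 25(W), 21(W) are all W)
n=27: W (go to 26, an L position)
n=28: L (options 27(W), 23(W) are all W)
n=29: W (go to 28, an L position)
n=30: L (options 29(W), 25(W) are all W)
n=31: W (go to 30, an L position)
n=32: L (options 31(W), 27(W) are all W)
n=33: W (go to 32, an L position)
n=34: L (options 33(W), 29(W) are all W)
n=35: W (go to 34, an L position)
n=36: L (options 35(W), 31(W) are all W)
n=37: W (go to 36, an L position)
n=38: L (options 37(W), 33(W) are all W)
n=39: W (go to 38, an L position)
n=40: L (options 39(W), 35(W) are all W)

40: L, 7: W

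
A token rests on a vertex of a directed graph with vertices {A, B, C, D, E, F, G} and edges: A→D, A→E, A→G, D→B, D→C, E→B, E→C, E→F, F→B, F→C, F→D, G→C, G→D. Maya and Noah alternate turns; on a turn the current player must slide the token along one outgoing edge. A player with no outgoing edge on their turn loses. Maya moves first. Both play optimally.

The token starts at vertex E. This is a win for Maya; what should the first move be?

Move to B.

Classify positions by backward induction: terminal positions (no move available) are L. From any other position, the mover wins iff some move reaches an L.
Every edge goes from a vertex to one that appears earlier in the order C, B, D, F, E, G, A, so processing vertices in that order labels each vertex after all of its successors.
C: no outgoing edge → L
B: no outgoing edge → L
D: reaches L-position B → W
F: reaches L-position B → W
E: reaches L-position B → W
G: reaches L-position C → W
A: only reaches G(W), E(W), D(W), all W → L
From E, the L positions reachable in one move are: B, C. Any move reaching one of these is winning.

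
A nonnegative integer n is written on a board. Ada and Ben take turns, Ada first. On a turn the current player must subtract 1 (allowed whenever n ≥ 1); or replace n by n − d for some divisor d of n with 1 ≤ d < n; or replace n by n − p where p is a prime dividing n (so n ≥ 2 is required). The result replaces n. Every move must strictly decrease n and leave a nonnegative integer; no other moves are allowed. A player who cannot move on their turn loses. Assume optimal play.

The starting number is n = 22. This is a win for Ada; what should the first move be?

Positions with no move are L. A position that does have a move is losing for the player to move precisely when every available move leads to a winning position for the opponent. Fill in the labels:
n=0: no move → L
n=1: can move to 0, which is L ⇒ W
n=2: can move to 0, which is L ⇒ W
n=3: can move to 0, which is L ⇒ W
n=4: moves to 2(W), 3(W); every one is W ⇒ L
n=5: can move to 0, which is L ⇒ W
n=6: can move to 4, which is L ⇒ W
n=7: can move to 0, which is L ⇒ W
n=8: can move to 4, which is L ⇒ W
n=9: moves to 6(W), 8(W); every one is W ⇒ L
n=10: can move to 9, which is L ⇒ W
n=11: can move to 0, which is L ⇒ W
n=12: can move to 9, which is L ⇒ W
n=13: can move to 0, which is L ⇒ W
n=14: moves to 7(W), 12(W), 13(W); every one is W ⇒ L
n=15: can move to 14, which is L ⇒ W
n=16: can move to 14, which is L ⇒ W
n=17: can move to 0, which is L ⇒ W
n=18: can move to 9, which is L ⇒ W
n=19: can move to 0, which is L ⇒ W
n=20: moves to 10(W), 15(W), 16(W), 18(W), 19(W); every one is W ⇒ L
n=21: can move to 14, which is L ⇒ W
n=22: can move to 20, which is L ⇒ W
From 22, the L positions reachable in one move are: 20.

Move to 20.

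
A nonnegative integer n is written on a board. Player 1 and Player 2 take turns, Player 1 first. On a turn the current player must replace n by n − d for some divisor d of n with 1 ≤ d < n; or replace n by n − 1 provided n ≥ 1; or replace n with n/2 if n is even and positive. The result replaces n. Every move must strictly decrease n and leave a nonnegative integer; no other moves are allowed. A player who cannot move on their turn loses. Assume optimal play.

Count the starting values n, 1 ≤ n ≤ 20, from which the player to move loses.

9

Positions with no move are L. A position that does have a move is losing for the player to move precisely when every available move leads to a winning position for the opponent. Fill in the labels:
n=0: no move → L
n=1: can move to 0, which is L ⇒ W
n=2: the only move is to 1(W), a W ⇒ L
n=3: can move to 2, which is L ⇒ W
n=4: can move to 2, which is L ⇒ W
n=5: the only move is to 4(W), a W ⇒ L
n=6: can move to 5, which is L ⇒ W
n=7: the only move is to 6(W), a W ⇒ L
n=8: can move to 7, which is L ⇒ W
n=9: moves to 6(W), 8(W); every one is W ⇒ L
n=10: can move to 5, which is L ⇒ W
n=11: the only move is to 10(W), a W ⇒ L
n=12: can move to 9, which is L ⇒ W
n=13: the only move is to 12(W), a W ⇒ L
n=14: can move to 7, which is L ⇒ W
n=15: moves to 10(W), 12(W), 14(W); every one is W ⇒ L
n=16: can move to 15, which is L ⇒ W
n=17: the only move is to 16(W), a W ⇒ L
n=18: can move to 9, which is L ⇒ W
n=19: the only move is to 18(W), a W ⇒ L
n=20: can move to 15, which is L ⇒ W
L entries with 1 ≤ n ≤ 20 (n=0 is outside the asked range and is not counted): n = 2, 5, 7, 9, 11, 13, 15, 17, 19; that makes 9.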